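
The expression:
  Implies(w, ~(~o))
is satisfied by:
  {o: True, w: False}
  {w: False, o: False}
  {w: True, o: True}


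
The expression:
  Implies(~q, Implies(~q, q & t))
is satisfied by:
  {q: True}


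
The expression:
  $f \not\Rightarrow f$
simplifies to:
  $\text{False}$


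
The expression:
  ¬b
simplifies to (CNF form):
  ¬b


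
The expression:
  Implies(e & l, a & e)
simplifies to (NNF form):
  a | ~e | ~l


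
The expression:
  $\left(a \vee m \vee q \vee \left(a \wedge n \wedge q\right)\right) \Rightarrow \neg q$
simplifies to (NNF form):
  $\neg q$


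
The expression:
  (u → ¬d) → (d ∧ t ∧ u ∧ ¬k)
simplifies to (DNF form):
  d ∧ u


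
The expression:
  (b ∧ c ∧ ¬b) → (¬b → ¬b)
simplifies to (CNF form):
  True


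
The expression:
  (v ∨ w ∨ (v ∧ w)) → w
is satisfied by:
  {w: True, v: False}
  {v: False, w: False}
  {v: True, w: True}


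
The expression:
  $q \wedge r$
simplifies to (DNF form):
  $q \wedge r$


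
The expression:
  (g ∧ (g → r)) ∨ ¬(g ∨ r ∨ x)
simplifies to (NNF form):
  (g ∨ ¬r) ∧ (g ∨ ¬x) ∧ (r ∨ ¬g)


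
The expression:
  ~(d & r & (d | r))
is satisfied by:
  {d: False, r: False}
  {r: True, d: False}
  {d: True, r: False}


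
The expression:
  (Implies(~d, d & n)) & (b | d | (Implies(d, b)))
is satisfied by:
  {d: True}


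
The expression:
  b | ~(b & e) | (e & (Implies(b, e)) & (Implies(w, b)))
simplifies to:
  True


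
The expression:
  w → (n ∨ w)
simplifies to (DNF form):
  True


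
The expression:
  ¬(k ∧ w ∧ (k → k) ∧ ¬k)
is always true.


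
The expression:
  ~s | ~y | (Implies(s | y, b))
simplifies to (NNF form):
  b | ~s | ~y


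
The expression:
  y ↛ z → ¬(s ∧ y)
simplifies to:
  z ∨ ¬s ∨ ¬y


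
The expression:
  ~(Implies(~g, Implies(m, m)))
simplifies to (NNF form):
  False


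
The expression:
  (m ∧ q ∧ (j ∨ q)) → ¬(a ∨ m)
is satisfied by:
  {m: False, q: False}
  {q: True, m: False}
  {m: True, q: False}


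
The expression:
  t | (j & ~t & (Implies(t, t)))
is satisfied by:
  {t: True, j: True}
  {t: True, j: False}
  {j: True, t: False}


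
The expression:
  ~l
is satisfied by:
  {l: False}


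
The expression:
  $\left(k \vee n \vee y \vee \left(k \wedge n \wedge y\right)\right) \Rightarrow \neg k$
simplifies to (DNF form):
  $\neg k$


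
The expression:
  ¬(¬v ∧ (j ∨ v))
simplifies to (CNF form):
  v ∨ ¬j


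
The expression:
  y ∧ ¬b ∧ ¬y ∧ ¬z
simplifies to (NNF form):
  False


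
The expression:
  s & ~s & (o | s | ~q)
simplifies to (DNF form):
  False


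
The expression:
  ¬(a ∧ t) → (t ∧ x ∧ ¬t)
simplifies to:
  a ∧ t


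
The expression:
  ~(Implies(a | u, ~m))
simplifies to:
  m & (a | u)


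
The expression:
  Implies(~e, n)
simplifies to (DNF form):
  e | n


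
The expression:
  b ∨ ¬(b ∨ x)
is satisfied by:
  {b: True, x: False}
  {x: False, b: False}
  {x: True, b: True}


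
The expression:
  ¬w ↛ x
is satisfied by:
  {x: True, w: False}
  {w: False, x: False}
  {w: True, x: True}


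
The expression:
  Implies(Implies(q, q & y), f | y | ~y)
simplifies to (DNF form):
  True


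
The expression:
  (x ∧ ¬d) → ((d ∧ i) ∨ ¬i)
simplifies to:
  d ∨ ¬i ∨ ¬x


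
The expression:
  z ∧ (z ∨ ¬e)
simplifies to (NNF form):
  z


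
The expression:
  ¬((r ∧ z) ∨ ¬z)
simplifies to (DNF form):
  z ∧ ¬r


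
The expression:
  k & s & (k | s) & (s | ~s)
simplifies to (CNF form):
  k & s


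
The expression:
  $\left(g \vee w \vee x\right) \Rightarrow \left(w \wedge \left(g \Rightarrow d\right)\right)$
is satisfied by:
  {d: True, w: True, g: False, x: False}
  {w: True, d: False, g: False, x: False}
  {d: True, x: True, w: True, g: False}
  {x: True, w: True, d: False, g: False}
  {d: True, x: False, g: False, w: False}
  {x: False, g: False, w: False, d: False}
  {d: True, w: True, g: True, x: False}
  {d: True, w: True, g: True, x: True}


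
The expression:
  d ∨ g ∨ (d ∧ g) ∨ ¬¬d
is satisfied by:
  {d: True, g: True}
  {d: True, g: False}
  {g: True, d: False}


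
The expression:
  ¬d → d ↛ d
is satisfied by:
  {d: True}


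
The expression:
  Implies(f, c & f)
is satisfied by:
  {c: True, f: False}
  {f: False, c: False}
  {f: True, c: True}


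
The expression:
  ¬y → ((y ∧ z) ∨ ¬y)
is always true.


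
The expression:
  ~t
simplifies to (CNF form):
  ~t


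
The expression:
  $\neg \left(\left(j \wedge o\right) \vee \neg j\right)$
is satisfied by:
  {j: True, o: False}


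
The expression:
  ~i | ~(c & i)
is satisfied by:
  {c: False, i: False}
  {i: True, c: False}
  {c: True, i: False}


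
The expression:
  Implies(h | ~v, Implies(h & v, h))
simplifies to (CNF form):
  True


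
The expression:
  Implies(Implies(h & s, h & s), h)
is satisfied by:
  {h: True}


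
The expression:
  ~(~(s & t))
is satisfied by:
  {t: True, s: True}


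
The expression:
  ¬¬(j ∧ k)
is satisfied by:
  {j: True, k: True}


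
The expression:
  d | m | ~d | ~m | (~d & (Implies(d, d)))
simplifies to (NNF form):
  True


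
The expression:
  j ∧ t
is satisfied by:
  {t: True, j: True}


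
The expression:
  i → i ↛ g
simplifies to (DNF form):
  ¬g ∨ ¬i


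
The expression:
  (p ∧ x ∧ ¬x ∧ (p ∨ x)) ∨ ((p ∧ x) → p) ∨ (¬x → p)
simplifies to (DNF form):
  True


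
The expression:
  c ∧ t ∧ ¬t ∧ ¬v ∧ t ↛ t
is never true.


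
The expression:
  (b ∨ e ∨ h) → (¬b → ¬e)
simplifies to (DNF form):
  b ∨ ¬e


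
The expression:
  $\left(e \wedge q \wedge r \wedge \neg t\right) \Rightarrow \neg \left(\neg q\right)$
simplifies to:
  $\text{True}$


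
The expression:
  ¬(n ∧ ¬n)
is always true.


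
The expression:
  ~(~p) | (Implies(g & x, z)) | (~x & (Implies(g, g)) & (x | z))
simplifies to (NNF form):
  p | z | ~g | ~x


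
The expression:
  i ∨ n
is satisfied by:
  {i: True, n: True}
  {i: True, n: False}
  {n: True, i: False}


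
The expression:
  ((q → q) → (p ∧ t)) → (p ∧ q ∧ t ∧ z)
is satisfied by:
  {z: True, q: True, p: False, t: False}
  {z: True, q: False, p: False, t: False}
  {q: True, z: False, p: False, t: False}
  {z: False, q: False, p: False, t: False}
  {z: True, t: True, q: True, p: False}
  {z: True, t: True, q: False, p: False}
  {t: True, q: True, z: False, p: False}
  {t: True, z: False, q: False, p: False}
  {z: True, p: True, q: True, t: False}
  {z: True, p: True, q: False, t: False}
  {p: True, q: True, z: False, t: False}
  {p: True, z: False, q: False, t: False}
  {z: True, t: True, p: True, q: True}


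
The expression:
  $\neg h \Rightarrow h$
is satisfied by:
  {h: True}


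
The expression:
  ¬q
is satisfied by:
  {q: False}


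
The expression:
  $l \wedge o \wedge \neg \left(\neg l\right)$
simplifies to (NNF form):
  $l \wedge o$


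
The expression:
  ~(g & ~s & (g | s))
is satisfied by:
  {s: True, g: False}
  {g: False, s: False}
  {g: True, s: True}


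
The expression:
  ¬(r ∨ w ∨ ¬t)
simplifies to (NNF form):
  t ∧ ¬r ∧ ¬w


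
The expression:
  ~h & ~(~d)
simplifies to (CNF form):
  d & ~h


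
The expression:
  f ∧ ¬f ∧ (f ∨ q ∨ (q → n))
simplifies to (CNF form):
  False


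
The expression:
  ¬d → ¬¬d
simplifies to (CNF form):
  d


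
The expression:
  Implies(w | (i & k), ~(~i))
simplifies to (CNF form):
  i | ~w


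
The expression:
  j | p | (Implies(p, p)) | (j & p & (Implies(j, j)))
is always true.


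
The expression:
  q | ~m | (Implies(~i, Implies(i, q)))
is always true.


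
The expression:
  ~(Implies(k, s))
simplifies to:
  k & ~s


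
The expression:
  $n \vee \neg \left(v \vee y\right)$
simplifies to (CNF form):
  $\left(n \vee \neg v\right) \wedge \left(n \vee \neg y\right)$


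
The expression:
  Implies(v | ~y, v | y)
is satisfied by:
  {y: True, v: True}
  {y: True, v: False}
  {v: True, y: False}


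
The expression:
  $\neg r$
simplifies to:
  $\neg r$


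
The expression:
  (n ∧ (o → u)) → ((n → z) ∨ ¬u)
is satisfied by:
  {z: True, u: False, n: False}
  {u: False, n: False, z: False}
  {n: True, z: True, u: False}
  {n: True, u: False, z: False}
  {z: True, u: True, n: False}
  {u: True, z: False, n: False}
  {n: True, u: True, z: True}


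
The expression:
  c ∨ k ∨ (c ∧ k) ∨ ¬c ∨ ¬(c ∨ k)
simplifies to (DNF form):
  True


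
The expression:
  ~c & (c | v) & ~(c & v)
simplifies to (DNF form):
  v & ~c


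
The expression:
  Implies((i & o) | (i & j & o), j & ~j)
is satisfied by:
  {o: False, i: False}
  {i: True, o: False}
  {o: True, i: False}


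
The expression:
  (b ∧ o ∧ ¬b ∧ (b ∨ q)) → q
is always true.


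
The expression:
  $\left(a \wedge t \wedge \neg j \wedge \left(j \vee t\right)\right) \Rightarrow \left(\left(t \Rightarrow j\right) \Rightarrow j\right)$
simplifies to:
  $\text{True}$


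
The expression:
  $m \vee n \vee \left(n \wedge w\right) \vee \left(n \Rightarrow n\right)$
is always true.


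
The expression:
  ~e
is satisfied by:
  {e: False}


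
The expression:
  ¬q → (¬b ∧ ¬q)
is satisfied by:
  {q: True, b: False}
  {b: False, q: False}
  {b: True, q: True}


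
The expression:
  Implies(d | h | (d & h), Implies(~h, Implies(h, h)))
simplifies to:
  True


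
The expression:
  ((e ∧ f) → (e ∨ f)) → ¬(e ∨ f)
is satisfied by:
  {e: False, f: False}


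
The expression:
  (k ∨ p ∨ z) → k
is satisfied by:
  {k: True, p: False, z: False}
  {k: True, z: True, p: False}
  {k: True, p: True, z: False}
  {k: True, z: True, p: True}
  {z: False, p: False, k: False}


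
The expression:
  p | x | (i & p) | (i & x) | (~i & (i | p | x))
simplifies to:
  p | x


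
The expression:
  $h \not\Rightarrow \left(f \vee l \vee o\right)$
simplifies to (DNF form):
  $h \wedge \neg f \wedge \neg l \wedge \neg o$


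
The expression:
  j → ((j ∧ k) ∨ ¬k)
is always true.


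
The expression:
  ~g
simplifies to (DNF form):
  ~g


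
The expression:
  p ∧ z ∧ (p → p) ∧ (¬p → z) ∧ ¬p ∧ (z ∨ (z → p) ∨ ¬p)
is never true.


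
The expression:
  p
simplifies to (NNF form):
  p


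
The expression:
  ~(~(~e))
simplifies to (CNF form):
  ~e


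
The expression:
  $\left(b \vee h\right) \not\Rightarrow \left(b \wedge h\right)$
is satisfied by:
  {b: True, h: False}
  {h: True, b: False}


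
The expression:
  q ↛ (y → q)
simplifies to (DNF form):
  False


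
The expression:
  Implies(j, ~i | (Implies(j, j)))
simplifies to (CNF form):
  True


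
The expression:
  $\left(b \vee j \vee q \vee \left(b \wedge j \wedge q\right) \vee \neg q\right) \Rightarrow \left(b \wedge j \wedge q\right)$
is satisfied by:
  {j: True, b: True, q: True}


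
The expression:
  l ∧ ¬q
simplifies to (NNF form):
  l ∧ ¬q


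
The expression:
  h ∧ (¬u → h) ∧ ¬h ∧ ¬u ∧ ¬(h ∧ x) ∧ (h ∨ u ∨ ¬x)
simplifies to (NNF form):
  False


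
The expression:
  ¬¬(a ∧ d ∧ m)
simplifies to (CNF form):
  a ∧ d ∧ m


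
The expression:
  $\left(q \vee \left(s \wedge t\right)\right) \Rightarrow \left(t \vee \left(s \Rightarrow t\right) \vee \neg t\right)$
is always true.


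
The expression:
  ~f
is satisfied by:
  {f: False}


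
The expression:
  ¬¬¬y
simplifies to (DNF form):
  ¬y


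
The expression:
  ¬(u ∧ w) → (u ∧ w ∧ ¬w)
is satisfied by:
  {u: True, w: True}


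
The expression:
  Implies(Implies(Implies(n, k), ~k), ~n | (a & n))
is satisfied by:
  {a: True, k: True, n: False}
  {a: True, k: False, n: False}
  {k: True, a: False, n: False}
  {a: False, k: False, n: False}
  {a: True, n: True, k: True}
  {a: True, n: True, k: False}
  {n: True, k: True, a: False}


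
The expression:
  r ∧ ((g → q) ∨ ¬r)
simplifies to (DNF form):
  (q ∧ r) ∨ (r ∧ ¬g)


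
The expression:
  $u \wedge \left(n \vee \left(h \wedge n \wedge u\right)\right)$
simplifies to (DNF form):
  $n \wedge u$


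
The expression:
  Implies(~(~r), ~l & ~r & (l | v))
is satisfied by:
  {r: False}


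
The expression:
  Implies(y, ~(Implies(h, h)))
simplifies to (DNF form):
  ~y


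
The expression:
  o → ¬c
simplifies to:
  ¬c ∨ ¬o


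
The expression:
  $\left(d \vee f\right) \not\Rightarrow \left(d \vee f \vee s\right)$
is never true.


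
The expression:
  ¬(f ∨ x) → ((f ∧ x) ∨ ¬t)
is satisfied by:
  {x: True, f: True, t: False}
  {x: True, f: False, t: False}
  {f: True, x: False, t: False}
  {x: False, f: False, t: False}
  {x: True, t: True, f: True}
  {x: True, t: True, f: False}
  {t: True, f: True, x: False}


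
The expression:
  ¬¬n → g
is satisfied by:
  {g: True, n: False}
  {n: False, g: False}
  {n: True, g: True}


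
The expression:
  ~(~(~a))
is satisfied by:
  {a: False}


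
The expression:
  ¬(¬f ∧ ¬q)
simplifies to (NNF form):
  f ∨ q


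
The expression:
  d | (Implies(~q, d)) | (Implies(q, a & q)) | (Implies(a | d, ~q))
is always true.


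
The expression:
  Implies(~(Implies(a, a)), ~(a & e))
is always true.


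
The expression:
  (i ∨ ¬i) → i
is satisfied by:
  {i: True}


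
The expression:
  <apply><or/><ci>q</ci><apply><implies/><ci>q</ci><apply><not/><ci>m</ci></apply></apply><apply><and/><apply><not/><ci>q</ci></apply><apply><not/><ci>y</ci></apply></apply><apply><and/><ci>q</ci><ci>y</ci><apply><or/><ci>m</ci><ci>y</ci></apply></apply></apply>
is always true.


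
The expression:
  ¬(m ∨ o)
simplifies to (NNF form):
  ¬m ∧ ¬o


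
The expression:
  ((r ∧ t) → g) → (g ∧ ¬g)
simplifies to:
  r ∧ t ∧ ¬g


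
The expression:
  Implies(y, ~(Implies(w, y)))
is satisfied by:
  {y: False}


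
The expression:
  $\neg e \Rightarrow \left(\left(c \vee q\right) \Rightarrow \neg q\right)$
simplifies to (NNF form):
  $e \vee \neg q$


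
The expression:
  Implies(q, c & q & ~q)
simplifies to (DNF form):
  ~q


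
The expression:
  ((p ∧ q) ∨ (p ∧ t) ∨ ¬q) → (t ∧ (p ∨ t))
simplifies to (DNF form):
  t ∨ (q ∧ ¬p)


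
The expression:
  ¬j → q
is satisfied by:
  {q: True, j: True}
  {q: True, j: False}
  {j: True, q: False}


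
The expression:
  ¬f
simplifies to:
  ¬f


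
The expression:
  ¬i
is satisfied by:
  {i: False}


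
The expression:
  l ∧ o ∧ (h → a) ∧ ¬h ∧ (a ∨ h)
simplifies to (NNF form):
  a ∧ l ∧ o ∧ ¬h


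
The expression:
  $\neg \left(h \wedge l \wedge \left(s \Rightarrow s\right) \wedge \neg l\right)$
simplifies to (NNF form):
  $\text{True}$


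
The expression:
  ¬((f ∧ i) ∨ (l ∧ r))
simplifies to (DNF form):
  (¬f ∧ ¬l) ∨ (¬f ∧ ¬r) ∨ (¬i ∧ ¬l) ∨ (¬i ∧ ¬r)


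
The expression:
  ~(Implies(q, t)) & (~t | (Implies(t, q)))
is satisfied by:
  {q: True, t: False}


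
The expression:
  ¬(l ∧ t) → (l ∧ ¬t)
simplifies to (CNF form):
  l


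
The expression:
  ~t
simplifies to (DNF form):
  ~t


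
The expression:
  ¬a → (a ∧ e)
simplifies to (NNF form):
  a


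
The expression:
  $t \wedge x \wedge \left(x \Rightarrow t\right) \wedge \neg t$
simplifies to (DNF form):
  $\text{False}$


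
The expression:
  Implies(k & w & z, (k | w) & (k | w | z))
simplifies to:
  True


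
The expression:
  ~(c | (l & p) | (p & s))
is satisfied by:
  {l: False, s: False, c: False, p: False}
  {s: True, p: False, l: False, c: False}
  {l: True, p: False, s: False, c: False}
  {s: True, l: True, p: False, c: False}
  {p: True, l: False, s: False, c: False}


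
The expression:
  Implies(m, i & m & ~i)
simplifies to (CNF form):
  ~m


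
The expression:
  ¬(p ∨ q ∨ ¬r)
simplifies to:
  r ∧ ¬p ∧ ¬q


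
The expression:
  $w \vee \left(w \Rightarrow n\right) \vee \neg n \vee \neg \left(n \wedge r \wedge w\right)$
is always true.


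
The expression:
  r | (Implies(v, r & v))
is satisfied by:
  {r: True, v: False}
  {v: False, r: False}
  {v: True, r: True}


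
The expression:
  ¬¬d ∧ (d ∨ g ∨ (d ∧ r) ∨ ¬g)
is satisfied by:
  {d: True}


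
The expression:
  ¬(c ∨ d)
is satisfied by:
  {d: False, c: False}


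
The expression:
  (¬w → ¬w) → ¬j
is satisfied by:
  {j: False}


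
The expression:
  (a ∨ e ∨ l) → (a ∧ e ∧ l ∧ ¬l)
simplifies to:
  ¬a ∧ ¬e ∧ ¬l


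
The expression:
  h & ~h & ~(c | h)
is never true.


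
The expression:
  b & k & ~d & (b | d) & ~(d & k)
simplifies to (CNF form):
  b & k & ~d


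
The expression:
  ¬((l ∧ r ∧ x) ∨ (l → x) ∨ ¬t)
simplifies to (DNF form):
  l ∧ t ∧ ¬x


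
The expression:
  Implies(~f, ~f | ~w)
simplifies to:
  True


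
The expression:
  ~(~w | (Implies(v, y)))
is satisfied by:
  {w: True, v: True, y: False}


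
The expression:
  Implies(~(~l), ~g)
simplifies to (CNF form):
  ~g | ~l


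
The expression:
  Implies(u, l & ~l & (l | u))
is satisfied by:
  {u: False}


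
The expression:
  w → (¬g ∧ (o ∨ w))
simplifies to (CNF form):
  ¬g ∨ ¬w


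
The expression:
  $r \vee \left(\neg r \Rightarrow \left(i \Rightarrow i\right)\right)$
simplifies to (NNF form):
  $\text{True}$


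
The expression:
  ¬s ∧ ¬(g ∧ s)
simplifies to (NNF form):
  ¬s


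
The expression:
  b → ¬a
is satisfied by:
  {a: False, b: False}
  {b: True, a: False}
  {a: True, b: False}


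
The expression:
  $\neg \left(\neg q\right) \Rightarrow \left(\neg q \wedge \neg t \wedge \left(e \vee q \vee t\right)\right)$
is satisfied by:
  {q: False}


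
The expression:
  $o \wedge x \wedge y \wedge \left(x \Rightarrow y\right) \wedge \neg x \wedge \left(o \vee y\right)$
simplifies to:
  $\text{False}$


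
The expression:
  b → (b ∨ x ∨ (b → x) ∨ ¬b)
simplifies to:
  True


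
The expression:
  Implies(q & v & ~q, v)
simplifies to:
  True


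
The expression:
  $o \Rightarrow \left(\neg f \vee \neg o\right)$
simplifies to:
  $\neg f \vee \neg o$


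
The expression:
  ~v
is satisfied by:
  {v: False}


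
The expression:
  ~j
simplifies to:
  ~j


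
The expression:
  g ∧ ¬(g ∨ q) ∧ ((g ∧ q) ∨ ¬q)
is never true.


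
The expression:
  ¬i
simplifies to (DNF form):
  ¬i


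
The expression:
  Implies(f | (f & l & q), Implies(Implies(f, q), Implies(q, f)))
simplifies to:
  True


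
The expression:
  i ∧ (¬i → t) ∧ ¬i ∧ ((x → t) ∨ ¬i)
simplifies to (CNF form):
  False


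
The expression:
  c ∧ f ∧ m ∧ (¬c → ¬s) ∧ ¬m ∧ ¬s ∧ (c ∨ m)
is never true.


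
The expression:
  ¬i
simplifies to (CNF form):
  ¬i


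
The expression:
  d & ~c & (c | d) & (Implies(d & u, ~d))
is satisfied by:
  {d: True, u: False, c: False}


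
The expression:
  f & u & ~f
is never true.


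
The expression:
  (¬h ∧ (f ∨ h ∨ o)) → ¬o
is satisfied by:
  {h: True, o: False}
  {o: False, h: False}
  {o: True, h: True}


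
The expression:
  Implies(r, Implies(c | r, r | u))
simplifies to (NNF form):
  True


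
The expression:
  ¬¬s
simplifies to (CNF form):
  s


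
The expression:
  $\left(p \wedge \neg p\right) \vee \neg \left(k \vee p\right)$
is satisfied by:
  {p: False, k: False}


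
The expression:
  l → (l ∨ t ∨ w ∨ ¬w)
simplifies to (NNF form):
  True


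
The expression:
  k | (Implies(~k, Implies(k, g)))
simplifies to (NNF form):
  True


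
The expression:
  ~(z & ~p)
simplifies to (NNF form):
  p | ~z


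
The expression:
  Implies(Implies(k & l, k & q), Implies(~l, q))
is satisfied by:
  {q: True, l: True}
  {q: True, l: False}
  {l: True, q: False}


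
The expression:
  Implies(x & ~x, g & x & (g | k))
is always true.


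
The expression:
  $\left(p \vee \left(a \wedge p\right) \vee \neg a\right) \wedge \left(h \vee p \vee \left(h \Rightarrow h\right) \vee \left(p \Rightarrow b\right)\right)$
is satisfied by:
  {p: True, a: False}
  {a: False, p: False}
  {a: True, p: True}


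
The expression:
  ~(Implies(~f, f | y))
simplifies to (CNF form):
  ~f & ~y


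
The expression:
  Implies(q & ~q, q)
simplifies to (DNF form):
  True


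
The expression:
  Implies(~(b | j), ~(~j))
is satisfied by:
  {b: True, j: True}
  {b: True, j: False}
  {j: True, b: False}


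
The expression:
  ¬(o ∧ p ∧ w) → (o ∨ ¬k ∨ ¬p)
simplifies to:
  o ∨ ¬k ∨ ¬p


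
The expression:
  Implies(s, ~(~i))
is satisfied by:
  {i: True, s: False}
  {s: False, i: False}
  {s: True, i: True}


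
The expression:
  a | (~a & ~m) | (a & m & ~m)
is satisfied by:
  {a: True, m: False}
  {m: False, a: False}
  {m: True, a: True}


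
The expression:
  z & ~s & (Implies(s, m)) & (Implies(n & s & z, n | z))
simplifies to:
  z & ~s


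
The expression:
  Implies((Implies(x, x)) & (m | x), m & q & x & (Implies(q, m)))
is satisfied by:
  {q: True, m: False, x: False}
  {m: False, x: False, q: False}
  {x: True, q: True, m: True}


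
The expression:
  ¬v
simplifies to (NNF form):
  ¬v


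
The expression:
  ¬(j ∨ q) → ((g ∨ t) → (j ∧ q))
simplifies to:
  j ∨ q ∨ (¬g ∧ ¬t)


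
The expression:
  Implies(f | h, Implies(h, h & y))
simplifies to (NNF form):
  y | ~h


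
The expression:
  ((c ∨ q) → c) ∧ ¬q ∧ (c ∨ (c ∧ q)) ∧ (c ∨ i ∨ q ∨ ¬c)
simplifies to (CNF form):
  c ∧ ¬q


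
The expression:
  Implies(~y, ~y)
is always true.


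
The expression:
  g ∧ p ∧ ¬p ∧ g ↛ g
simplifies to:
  False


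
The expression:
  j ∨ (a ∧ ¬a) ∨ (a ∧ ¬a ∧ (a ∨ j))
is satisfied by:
  {j: True}


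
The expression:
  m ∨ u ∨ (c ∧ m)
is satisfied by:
  {m: True, u: True}
  {m: True, u: False}
  {u: True, m: False}


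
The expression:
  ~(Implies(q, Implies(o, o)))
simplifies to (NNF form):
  False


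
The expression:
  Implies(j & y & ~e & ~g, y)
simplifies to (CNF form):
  True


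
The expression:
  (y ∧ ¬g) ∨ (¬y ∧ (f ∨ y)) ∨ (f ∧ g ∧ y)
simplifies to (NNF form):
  f ∨ (y ∧ ¬g)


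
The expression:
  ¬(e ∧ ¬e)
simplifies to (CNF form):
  True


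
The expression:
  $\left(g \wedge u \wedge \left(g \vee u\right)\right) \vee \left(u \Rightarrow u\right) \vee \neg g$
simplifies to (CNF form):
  $\text{True}$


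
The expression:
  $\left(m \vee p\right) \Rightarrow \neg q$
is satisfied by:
  {m: False, q: False, p: False}
  {p: True, m: False, q: False}
  {m: True, p: False, q: False}
  {p: True, m: True, q: False}
  {q: True, p: False, m: False}


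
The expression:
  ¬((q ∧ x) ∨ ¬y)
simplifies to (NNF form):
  y ∧ (¬q ∨ ¬x)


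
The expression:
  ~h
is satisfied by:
  {h: False}


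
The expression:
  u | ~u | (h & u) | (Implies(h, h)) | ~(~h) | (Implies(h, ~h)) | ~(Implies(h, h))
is always true.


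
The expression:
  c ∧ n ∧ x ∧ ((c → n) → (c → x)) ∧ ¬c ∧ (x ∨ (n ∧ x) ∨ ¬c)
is never true.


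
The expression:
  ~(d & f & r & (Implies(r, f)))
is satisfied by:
  {d: False, r: False, f: False}
  {f: True, d: False, r: False}
  {r: True, d: False, f: False}
  {f: True, r: True, d: False}
  {d: True, f: False, r: False}
  {f: True, d: True, r: False}
  {r: True, d: True, f: False}


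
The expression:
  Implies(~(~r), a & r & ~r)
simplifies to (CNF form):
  ~r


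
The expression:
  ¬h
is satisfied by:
  {h: False}


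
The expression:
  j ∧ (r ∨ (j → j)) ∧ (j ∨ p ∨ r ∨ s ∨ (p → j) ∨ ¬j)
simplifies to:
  j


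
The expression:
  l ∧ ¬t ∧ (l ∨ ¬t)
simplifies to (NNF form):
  l ∧ ¬t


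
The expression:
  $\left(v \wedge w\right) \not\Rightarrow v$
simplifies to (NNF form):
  $\text{False}$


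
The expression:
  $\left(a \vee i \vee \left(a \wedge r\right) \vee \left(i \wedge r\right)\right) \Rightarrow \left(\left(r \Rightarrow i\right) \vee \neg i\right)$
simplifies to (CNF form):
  $\text{True}$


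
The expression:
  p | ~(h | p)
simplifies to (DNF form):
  p | ~h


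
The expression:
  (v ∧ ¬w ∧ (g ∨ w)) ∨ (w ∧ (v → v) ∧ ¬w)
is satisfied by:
  {g: True, v: True, w: False}


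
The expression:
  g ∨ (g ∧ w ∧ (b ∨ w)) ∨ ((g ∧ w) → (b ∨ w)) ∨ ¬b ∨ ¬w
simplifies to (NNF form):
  True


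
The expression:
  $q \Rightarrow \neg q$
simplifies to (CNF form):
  $\neg q$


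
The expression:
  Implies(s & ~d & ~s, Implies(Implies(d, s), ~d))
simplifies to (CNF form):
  True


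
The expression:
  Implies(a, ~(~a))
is always true.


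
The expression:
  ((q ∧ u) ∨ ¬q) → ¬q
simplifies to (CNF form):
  ¬q ∨ ¬u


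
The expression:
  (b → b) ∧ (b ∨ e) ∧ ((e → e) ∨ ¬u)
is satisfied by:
  {b: True, e: True}
  {b: True, e: False}
  {e: True, b: False}


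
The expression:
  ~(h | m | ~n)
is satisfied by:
  {n: True, h: False, m: False}


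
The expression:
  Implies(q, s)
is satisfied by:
  {s: True, q: False}
  {q: False, s: False}
  {q: True, s: True}


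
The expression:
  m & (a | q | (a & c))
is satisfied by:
  {m: True, a: True, q: True}
  {m: True, a: True, q: False}
  {m: True, q: True, a: False}


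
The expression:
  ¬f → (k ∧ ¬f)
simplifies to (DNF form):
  f ∨ k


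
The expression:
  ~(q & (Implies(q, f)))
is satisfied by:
  {q: False, f: False}
  {f: True, q: False}
  {q: True, f: False}


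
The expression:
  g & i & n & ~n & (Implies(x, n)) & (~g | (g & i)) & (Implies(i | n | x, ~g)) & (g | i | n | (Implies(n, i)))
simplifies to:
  False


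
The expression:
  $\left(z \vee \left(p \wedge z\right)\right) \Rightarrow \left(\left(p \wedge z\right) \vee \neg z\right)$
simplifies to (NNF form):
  $p \vee \neg z$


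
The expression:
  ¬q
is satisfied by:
  {q: False}


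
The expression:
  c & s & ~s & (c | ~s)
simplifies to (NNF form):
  False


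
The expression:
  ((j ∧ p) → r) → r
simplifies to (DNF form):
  r ∨ (j ∧ p)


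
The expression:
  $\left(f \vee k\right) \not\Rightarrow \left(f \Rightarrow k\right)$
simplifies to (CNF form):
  $f \wedge \neg k$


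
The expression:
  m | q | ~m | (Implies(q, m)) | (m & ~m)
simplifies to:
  True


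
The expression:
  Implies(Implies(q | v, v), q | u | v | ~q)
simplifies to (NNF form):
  True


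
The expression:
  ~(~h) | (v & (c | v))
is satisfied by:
  {v: True, h: True}
  {v: True, h: False}
  {h: True, v: False}


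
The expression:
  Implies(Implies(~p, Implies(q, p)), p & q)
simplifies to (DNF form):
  q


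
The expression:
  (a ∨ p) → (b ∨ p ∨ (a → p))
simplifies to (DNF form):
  b ∨ p ∨ ¬a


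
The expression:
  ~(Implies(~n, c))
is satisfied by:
  {n: False, c: False}


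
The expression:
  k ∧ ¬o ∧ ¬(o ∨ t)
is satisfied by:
  {k: True, o: False, t: False}


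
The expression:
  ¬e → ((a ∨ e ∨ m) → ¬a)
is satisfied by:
  {e: True, a: False}
  {a: False, e: False}
  {a: True, e: True}


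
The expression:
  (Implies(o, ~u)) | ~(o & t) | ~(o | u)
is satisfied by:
  {u: False, t: False, o: False}
  {o: True, u: False, t: False}
  {t: True, u: False, o: False}
  {o: True, t: True, u: False}
  {u: True, o: False, t: False}
  {o: True, u: True, t: False}
  {t: True, u: True, o: False}


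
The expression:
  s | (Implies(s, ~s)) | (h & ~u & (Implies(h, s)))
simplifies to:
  True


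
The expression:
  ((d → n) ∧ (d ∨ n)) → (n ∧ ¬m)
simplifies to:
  ¬m ∨ ¬n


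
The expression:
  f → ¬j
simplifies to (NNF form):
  ¬f ∨ ¬j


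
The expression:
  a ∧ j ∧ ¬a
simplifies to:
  False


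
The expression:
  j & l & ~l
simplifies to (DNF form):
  False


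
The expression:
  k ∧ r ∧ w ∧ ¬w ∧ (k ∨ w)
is never true.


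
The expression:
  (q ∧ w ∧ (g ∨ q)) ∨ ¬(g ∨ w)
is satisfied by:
  {q: True, w: False, g: False}
  {w: False, g: False, q: False}
  {q: True, w: True, g: False}
  {q: True, g: True, w: True}


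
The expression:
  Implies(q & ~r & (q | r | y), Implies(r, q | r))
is always true.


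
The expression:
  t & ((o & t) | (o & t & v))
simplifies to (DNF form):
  o & t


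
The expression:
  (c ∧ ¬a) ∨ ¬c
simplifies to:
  ¬a ∨ ¬c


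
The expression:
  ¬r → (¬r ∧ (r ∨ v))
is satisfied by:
  {r: True, v: True}
  {r: True, v: False}
  {v: True, r: False}


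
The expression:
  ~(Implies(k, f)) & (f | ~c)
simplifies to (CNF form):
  k & ~c & ~f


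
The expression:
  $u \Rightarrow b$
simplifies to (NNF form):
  $b \vee \neg u$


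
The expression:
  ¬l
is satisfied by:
  {l: False}


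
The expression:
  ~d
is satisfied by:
  {d: False}


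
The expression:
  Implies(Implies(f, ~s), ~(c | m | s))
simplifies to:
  (f | ~s) & (s | ~c) & (s | ~m)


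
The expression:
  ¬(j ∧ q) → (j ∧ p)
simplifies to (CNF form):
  j ∧ (p ∨ q)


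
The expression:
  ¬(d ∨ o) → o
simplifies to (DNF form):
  d ∨ o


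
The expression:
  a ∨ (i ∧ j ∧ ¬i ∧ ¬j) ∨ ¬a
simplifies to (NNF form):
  True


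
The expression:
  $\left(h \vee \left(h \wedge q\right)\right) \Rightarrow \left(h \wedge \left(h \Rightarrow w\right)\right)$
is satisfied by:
  {w: True, h: False}
  {h: False, w: False}
  {h: True, w: True}


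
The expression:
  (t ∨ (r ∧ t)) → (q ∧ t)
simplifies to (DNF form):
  q ∨ ¬t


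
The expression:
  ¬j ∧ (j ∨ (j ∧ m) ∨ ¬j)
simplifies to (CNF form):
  ¬j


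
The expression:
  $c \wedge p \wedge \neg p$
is never true.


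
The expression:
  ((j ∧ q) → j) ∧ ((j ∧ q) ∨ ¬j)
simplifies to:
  q ∨ ¬j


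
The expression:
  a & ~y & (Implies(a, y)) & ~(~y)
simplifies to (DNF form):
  False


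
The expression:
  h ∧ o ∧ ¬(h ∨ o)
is never true.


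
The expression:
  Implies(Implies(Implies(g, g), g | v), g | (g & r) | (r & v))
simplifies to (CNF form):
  g | r | ~v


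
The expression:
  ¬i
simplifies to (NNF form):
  ¬i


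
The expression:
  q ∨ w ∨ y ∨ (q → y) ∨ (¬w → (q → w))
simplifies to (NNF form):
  True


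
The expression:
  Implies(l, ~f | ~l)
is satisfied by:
  {l: False, f: False}
  {f: True, l: False}
  {l: True, f: False}


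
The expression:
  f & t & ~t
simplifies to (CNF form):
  False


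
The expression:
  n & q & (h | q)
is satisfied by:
  {q: True, n: True}


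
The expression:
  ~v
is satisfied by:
  {v: False}


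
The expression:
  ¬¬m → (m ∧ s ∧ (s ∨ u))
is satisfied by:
  {s: True, m: False}
  {m: False, s: False}
  {m: True, s: True}


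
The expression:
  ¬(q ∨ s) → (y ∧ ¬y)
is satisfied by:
  {q: True, s: True}
  {q: True, s: False}
  {s: True, q: False}


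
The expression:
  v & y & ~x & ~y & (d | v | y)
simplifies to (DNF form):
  False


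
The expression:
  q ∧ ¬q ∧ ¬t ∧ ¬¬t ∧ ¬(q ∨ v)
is never true.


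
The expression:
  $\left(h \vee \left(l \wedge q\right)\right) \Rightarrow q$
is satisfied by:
  {q: True, h: False}
  {h: False, q: False}
  {h: True, q: True}


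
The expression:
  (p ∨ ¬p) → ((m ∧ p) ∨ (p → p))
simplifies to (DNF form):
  True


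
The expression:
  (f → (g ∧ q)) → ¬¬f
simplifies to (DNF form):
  f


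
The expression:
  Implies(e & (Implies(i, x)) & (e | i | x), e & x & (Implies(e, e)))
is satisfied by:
  {i: True, x: True, e: False}
  {i: True, e: False, x: False}
  {x: True, e: False, i: False}
  {x: False, e: False, i: False}
  {i: True, x: True, e: True}
  {i: True, e: True, x: False}
  {x: True, e: True, i: False}


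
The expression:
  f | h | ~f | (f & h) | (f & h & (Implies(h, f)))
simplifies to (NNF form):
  True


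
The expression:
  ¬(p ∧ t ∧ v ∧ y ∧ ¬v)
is always true.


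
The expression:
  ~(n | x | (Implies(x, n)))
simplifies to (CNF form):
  False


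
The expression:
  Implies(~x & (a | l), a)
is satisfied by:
  {a: True, x: True, l: False}
  {a: True, l: False, x: False}
  {x: True, l: False, a: False}
  {x: False, l: False, a: False}
  {a: True, x: True, l: True}
  {a: True, l: True, x: False}
  {x: True, l: True, a: False}


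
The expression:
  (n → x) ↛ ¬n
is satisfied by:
  {x: True, n: True}


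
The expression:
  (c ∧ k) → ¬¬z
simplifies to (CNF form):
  z ∨ ¬c ∨ ¬k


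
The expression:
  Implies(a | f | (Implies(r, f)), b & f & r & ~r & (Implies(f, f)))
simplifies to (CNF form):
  r & ~a & ~f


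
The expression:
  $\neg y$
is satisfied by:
  {y: False}


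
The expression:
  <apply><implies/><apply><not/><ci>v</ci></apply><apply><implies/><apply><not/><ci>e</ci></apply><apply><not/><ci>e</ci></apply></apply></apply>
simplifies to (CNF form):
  <true/>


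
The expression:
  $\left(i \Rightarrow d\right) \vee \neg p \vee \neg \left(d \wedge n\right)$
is always true.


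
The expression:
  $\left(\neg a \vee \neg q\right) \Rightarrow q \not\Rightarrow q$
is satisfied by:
  {a: True, q: True}


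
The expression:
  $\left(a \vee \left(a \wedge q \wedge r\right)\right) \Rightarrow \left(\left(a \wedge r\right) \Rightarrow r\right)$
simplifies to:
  $\text{True}$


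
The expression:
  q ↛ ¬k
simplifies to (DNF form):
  k ∧ q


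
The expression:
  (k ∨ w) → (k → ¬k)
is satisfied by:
  {k: False}


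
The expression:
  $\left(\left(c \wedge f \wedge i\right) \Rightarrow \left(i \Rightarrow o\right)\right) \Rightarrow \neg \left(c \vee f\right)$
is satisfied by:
  {i: True, o: False, f: False, c: False}
  {i: False, o: False, f: False, c: False}
  {o: True, i: True, c: False, f: False}
  {o: True, c: False, i: False, f: False}
  {f: True, c: True, i: True, o: False}


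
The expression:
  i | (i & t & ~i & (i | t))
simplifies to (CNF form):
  i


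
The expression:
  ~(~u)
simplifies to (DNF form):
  u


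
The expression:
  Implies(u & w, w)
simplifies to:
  True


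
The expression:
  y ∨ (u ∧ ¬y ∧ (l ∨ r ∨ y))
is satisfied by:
  {y: True, l: True, u: True, r: True}
  {y: True, l: True, u: True, r: False}
  {y: True, u: True, r: True, l: False}
  {y: True, u: True, r: False, l: False}
  {y: True, l: True, r: True, u: False}
  {y: True, l: True, r: False, u: False}
  {y: True, r: True, u: False, l: False}
  {y: True, r: False, u: False, l: False}
  {l: True, u: True, r: True, y: False}
  {l: True, u: True, r: False, y: False}
  {u: True, r: True, y: False, l: False}


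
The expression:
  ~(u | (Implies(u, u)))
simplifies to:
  False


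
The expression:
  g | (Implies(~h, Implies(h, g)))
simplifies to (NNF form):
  True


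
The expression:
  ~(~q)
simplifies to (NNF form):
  q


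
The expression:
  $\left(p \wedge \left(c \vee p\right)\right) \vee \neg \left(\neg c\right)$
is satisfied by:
  {c: True, p: True}
  {c: True, p: False}
  {p: True, c: False}


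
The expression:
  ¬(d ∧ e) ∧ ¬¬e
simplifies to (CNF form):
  e ∧ ¬d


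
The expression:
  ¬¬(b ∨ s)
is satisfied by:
  {b: True, s: True}
  {b: True, s: False}
  {s: True, b: False}


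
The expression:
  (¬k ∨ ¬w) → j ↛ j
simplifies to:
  k ∧ w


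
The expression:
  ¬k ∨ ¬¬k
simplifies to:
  True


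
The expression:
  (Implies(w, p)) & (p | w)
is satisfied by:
  {p: True}


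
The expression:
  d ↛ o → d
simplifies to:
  True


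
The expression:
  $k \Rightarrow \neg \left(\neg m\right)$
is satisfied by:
  {m: True, k: False}
  {k: False, m: False}
  {k: True, m: True}


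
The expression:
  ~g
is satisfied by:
  {g: False}


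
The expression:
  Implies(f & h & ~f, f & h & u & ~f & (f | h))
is always true.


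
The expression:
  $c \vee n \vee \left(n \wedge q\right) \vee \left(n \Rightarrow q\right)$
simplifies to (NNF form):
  $\text{True}$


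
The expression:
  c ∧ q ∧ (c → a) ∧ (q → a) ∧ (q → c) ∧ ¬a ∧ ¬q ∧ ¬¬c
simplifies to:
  False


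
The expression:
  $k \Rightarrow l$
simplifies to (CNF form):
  $l \vee \neg k$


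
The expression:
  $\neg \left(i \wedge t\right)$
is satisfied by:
  {t: False, i: False}
  {i: True, t: False}
  {t: True, i: False}


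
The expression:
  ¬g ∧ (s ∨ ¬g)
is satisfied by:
  {g: False}


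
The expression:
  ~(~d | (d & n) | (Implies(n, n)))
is never true.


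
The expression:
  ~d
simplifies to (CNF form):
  ~d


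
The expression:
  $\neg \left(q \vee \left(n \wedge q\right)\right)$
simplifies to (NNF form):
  $\neg q$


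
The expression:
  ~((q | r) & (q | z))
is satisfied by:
  {q: False, z: False, r: False}
  {r: True, q: False, z: False}
  {z: True, q: False, r: False}


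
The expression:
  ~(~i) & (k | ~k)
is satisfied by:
  {i: True}


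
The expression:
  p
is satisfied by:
  {p: True}


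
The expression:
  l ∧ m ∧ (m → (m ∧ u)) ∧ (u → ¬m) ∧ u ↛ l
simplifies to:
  False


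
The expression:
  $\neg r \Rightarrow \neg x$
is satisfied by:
  {r: True, x: False}
  {x: False, r: False}
  {x: True, r: True}


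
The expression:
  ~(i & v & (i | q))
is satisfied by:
  {v: False, i: False}
  {i: True, v: False}
  {v: True, i: False}


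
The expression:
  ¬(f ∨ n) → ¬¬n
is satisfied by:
  {n: True, f: True}
  {n: True, f: False}
  {f: True, n: False}


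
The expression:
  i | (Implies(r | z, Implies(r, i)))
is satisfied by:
  {i: True, r: False}
  {r: False, i: False}
  {r: True, i: True}


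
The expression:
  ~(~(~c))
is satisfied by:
  {c: False}


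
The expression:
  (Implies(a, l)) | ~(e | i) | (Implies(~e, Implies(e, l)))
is always true.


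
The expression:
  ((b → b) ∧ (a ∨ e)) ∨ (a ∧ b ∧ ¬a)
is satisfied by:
  {a: True, e: True}
  {a: True, e: False}
  {e: True, a: False}
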